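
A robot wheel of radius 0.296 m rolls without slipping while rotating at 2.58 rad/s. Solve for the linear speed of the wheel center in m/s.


v = omega * r = 2.58 * 0.296 = 0.7637

0.7637 m/s


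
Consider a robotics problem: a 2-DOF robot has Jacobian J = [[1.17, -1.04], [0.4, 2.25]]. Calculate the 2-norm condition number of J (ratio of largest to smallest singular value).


JJ^T eigenvalues: trace(JJ^T) = 7.6730, det(JJ^T) = det(J)^2 = 9.29335225
s_max^2 = (7.6730 + sqrt(21.70152000))/2 = 6.16574451
s_min^2 = (7.6730 - sqrt(21.70152000))/2 = 1.50725549
kappa = s_max/s_min = sqrt(6.16574451/1.50725549) = 2.0226

2.0226


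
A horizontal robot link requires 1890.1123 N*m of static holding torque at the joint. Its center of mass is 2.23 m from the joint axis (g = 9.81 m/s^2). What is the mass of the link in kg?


m = tau / (g*L) = 1890.1123 / (9.81 * 2.23) = 86.4000

86.4000 kg


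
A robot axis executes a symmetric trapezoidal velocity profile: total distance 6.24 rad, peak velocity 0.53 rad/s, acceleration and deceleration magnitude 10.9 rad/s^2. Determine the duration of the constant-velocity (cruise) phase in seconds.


t_acc = v/a = 0.048624 s, d_acc = v^2/(2a) = 0.012885 rad each
d_cruise = 6.24 - 2*0.012885 = 6.214230 rad
t_cruise = d_cruise/v = 6.214230/0.53 = 11.7250

11.7250 s


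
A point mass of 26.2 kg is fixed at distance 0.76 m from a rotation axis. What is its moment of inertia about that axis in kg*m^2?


I = m*r^2 = 26.2*0.76^2 = 15.1331

15.1331 kg*m^2


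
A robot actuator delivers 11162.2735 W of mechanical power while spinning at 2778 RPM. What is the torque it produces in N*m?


omega = 2778 * 2*pi/60 = 290.911480 rad/s
tau = P / omega = 11162.2735 / 290.911480 = 38.3700

38.3700 N*m


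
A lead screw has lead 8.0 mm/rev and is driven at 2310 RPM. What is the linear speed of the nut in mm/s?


v = lead * (RPM/60) = 8.0*2310/60 = 308.0000

308.0000 mm/s


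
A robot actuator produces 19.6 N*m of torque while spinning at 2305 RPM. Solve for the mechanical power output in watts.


omega = 2305 * 2*pi/60 = 241.379036 rad/s
P = tau * omega = 19.6 * 241.379036 = 4731.0291

4731.0291 W


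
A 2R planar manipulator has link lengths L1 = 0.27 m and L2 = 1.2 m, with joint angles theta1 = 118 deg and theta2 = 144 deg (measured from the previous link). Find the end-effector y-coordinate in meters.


y = L1*sin(th1) + L2*sin(th1+th2) = 0.27*sin(118 deg) + 1.2*sin(262 deg) = -0.9499

-0.9499 m


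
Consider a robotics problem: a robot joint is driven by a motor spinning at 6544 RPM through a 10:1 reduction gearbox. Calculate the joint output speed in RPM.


omega_joint = omega_motor / N = 6544 / 10 = 654.4000

654.4000 RPM


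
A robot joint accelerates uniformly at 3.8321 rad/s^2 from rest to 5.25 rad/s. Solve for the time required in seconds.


t = delta_omega / alpha = 5.25 / 3.8321 = 1.3700

1.3700 s


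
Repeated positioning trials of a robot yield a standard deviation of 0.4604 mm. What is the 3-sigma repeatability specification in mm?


repeatability = 3*sigma = 3*0.4604 = 1.3812

1.3812 mm


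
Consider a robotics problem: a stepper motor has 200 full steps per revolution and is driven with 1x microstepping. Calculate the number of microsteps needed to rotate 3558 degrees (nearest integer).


step_size = 360/(200*1) = 360/200 = 1.800000 deg
n = 3558/(360/200) = 3558*200/360 = 1976.6667 -> 1977

1977 steps


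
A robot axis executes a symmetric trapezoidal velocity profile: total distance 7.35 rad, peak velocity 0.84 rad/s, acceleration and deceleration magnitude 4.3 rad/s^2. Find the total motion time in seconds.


t_acc = v/a = 0.84/4.3 = 0.195349 s
d_acc = v^2/(2a) = 0.082047 rad (each ramp)
d_cruise = 7.35 - 2*0.082047 = 7.185906 rad
t_cruise = 7.185906/0.84 = 8.554650 s
t_total = 2*0.195349 + 8.554650 = 8.9453

8.9453 s


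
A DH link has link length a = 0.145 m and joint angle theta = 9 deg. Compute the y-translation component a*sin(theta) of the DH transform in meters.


a*sin(theta) = 0.145*sin(9 deg) = 0.0227

0.0227 m


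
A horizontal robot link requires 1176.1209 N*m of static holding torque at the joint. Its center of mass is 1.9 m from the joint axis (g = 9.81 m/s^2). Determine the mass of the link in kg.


m = tau / (g*L) = 1176.1209 / (9.81 * 1.9) = 63.1000

63.1000 kg


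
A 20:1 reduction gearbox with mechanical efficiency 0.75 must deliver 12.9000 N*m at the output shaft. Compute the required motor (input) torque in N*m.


tau_in = tau_out / (N * eta) = 12.9000 / (20 * 0.75) = 0.8600

0.8600 N*m


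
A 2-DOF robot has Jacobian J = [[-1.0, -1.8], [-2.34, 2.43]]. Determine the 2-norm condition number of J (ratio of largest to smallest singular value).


JJ^T eigenvalues: trace(JJ^T) = 15.6205, det(JJ^T) = det(J)^2 = 44.11616400
s_max^2 = (15.6205 + sqrt(67.53536425))/2 = 11.91924514
s_min^2 = (15.6205 - sqrt(67.53536425))/2 = 3.70125486
kappa = s_max/s_min = sqrt(11.91924514/3.70125486) = 1.7945

1.7945


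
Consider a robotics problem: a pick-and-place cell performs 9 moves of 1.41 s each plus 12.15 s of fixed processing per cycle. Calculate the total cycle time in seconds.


T = 9*1.41 + 12.15 = 24.8400

24.8400 s


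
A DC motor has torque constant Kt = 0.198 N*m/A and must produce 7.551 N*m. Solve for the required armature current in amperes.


I = tau / Kt = 7.551/0.198 = 38.1364

38.1364 A


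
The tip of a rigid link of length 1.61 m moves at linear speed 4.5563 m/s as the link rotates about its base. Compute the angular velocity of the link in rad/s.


omega = v / L = 4.5563 / 1.61 = 2.8300

2.8300 rad/s


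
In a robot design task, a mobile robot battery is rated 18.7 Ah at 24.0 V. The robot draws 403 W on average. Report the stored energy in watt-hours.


E = capacity * V = 18.7*24.0 = 448.8000

448.8000 Wh


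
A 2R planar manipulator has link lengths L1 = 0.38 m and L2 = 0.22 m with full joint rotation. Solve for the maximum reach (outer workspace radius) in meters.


r_max = L1 + L2 = 0.38 + 0.22 = 0.6000

0.6000 m


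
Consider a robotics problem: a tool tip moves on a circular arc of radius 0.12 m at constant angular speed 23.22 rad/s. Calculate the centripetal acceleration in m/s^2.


a_c = omega^2 * r = 23.22^2 * 0.12 = 64.7002

64.7002 m/s^2


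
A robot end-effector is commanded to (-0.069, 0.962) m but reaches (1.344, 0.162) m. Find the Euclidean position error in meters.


dx = 1.344 - (-0.069) = 1.4130, dy = 0.162 - (0.962) = -0.8000
err = sqrt(1.996569 + 0.640000) = 1.6238

1.6238 m


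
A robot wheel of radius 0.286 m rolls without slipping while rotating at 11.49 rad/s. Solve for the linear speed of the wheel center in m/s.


v = omega * r = 11.49 * 0.286 = 3.2861

3.2861 m/s


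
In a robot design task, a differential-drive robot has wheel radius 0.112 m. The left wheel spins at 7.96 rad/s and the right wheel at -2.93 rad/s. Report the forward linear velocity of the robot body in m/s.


v = r*(wR + wL)/2 = 0.112*(-2.93 + 7.96)/2 = 0.2817

0.2817 m/s


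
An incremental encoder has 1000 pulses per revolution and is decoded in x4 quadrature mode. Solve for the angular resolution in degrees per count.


resolution = 360 / (PPR * 4) = 360 / 4000 = 0.0900

0.0900 degrees


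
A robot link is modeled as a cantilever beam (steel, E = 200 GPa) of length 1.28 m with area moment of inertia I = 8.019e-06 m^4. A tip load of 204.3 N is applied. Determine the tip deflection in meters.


delta = F*L^3/(3*E*I) = 204.3*1.28^3/(3*2.000e+11*8.019e-06)
      = 428.4481536/4811400 = 8.9049e-05

8.9049e-05 m


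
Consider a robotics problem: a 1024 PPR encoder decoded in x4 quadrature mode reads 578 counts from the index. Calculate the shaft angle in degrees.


angle = counts * 360 / (PPR*4) = 578 * 360 / 4096 = 50.8008

50.8008 degrees


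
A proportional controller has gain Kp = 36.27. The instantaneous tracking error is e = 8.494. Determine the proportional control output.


u_P = Kp * e = 36.27 * 8.494 = 308.0774

308.0774


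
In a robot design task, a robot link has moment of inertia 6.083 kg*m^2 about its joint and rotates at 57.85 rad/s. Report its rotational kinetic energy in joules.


KE = (1/2)*I*omega^2 = 0.5*6.083*57.85^2 = 10178.7523

10178.7523 J


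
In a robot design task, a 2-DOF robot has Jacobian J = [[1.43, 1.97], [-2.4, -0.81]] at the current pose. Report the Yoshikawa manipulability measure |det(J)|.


det(J) = 1.43*-0.81 - (1.97)*(-2.4) = 3.5697
|det(J)| = 3.5697

3.5697


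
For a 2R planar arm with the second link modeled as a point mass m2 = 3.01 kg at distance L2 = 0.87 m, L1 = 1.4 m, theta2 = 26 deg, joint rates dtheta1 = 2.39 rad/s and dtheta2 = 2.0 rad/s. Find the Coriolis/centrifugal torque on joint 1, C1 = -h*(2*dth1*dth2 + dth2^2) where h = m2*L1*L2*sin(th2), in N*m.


h = m2*L1*L2*sin(th2) = 3.01*1.4*0.87*sin(26 deg) = 1.607148
C1 = -h*(2*2.39*2.0 + 2.0^2) = -1.607148*13.5600 = -21.7929

-21.7929 N*m


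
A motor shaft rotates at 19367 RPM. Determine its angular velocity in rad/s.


omega = 19367 * 2*pi/60 = 2028.1075

2028.1075 rad/s


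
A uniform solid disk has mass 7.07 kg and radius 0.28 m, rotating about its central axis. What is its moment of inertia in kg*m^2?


I = (1/2)*m*R^2 = 0.5*7.07*0.28^2 = 0.2771

0.2771 kg*m^2


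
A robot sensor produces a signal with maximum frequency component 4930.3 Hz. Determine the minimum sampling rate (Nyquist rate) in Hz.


f_s,min = 2*f_max = 2*4930.3 = 9860.6000

9860.6000 Hz


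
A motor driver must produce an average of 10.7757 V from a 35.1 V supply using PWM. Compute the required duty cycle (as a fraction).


D = V_avg/V_supply = 10.7757/35.1 = 0.3070

0.3070


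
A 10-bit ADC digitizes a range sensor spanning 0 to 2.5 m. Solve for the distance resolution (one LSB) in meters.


res = range / 2^n = 2.5/2^10 = 2.5/1024 = 0.0024

0.0024 m


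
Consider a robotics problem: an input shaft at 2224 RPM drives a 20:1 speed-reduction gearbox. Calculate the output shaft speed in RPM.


omega_out = omega_in / N = 2224 / 20 = 111.2000

111.2000 RPM


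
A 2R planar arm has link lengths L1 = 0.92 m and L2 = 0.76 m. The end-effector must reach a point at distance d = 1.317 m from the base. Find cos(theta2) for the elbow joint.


cos(th2) = (d^2 - L1^2 - L2^2)/(2*L1*L2) = (1.317^2 - 0.92^2 - 0.76^2)/(2*0.92*0.76) = 0.2220

0.2220


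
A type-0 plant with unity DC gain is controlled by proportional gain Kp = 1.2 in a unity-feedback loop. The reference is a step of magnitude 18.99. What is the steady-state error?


e_ss = R/(1 + Kp) = 18.99/(1 + 1.2) = 18.99/2.2000 = 8.6318

8.6318


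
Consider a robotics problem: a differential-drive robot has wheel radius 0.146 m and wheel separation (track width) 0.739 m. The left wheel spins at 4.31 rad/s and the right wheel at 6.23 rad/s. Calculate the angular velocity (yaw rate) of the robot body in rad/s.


omega = r*(wR - wL)/L = 0.146*(6.23 - (4.31))/0.739 = 0.3793

0.3793 rad/s


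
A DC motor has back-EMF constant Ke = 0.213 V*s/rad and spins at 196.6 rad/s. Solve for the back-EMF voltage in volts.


V_emf = Ke * omega = 0.213*196.6 = 41.8758

41.8758 V


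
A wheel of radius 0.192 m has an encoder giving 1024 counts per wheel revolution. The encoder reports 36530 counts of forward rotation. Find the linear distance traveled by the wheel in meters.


revs = 36530/1024 = 35.673828
d = revs * 2*pi*r = 35.673828 * 2*pi*0.192 = 43.0359

43.0359 m


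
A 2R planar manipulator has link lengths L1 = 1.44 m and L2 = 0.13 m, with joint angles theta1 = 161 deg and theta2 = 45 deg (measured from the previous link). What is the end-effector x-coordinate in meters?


x = L1*cos(th1) + L2*cos(th1+th2) = 1.44*cos(161 deg) + 0.13*cos(206 deg) = -1.4784

-1.4784 m


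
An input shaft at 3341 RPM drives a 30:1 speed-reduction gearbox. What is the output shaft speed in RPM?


omega_out = omega_in / N = 3341 / 30 = 111.3667

111.3667 RPM


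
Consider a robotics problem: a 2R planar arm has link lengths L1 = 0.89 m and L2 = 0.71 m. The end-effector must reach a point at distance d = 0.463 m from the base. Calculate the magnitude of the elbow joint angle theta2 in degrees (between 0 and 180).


cos(th2) = (d^2 - L1^2 - L2^2)/(2*L1*L2) = (0.463^2 - 0.89^2 - 0.71^2)/(2*0.89*0.71) = -0.85601440
th2 = acos(-0.85601440) = 148.8720 deg

148.8720 degrees


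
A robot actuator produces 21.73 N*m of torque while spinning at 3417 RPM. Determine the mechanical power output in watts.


omega = 3417 * 2*pi/60 = 357.827403 rad/s
P = tau * omega = 21.73 * 357.827403 = 7775.5895

7775.5895 W


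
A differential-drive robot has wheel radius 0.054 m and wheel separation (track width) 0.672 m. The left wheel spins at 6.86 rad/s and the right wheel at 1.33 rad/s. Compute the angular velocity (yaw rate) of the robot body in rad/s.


omega = r*(wR - wL)/L = 0.054*(1.33 - (6.86))/0.672 = -0.4444

-0.4444 rad/s


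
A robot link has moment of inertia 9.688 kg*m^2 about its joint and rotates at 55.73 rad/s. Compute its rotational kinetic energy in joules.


KE = (1/2)*I*omega^2 = 0.5*9.688*55.73^2 = 15044.6546

15044.6546 J


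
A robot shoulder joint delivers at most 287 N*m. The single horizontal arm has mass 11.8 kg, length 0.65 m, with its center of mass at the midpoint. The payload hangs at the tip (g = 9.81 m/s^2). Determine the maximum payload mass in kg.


tau_arm = m_arm*g*(L/2) = 11.8*9.81*0.65/2 = 37.6214 N*m
tau_payload = tau_max - tau_arm = 287 - 37.6214 = 249.3786
m_payload = tau_payload / (g*L) = 249.3786 / (9.81*0.65) = 39.1090

39.1090 kg


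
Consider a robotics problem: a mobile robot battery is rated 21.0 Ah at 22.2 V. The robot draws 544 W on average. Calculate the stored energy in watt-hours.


E = capacity * V = 21.0*22.2 = 466.2000

466.2000 Wh


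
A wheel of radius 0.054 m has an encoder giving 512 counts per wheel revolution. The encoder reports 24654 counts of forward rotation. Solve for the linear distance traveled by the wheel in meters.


revs = 24654/512 = 48.152344
d = revs * 2*pi*r = 48.152344 * 2*pi*0.054 = 16.3377

16.3377 m


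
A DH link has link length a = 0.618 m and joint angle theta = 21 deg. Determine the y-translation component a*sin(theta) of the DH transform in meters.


a*sin(theta) = 0.618*sin(21 deg) = 0.2215

0.2215 m


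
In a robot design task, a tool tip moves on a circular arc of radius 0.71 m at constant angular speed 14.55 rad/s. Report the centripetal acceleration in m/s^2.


a_c = omega^2 * r = 14.55^2 * 0.71 = 150.3088

150.3088 m/s^2


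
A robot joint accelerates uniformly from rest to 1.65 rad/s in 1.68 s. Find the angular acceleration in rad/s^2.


alpha = delta_omega / t = 1.65 / 1.68 = 0.9821

0.9821 rad/s^2


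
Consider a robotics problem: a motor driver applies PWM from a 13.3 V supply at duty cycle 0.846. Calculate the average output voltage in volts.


V_avg = V_supply * D = 13.3*0.846 = 11.2518

11.2518 V


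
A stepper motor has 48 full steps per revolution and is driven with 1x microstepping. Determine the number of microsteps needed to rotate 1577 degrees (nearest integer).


step_size = 360/(48*1) = 360/48 = 7.500000 deg
n = 1577/(360/48) = 1577*48/360 = 210.2667 -> 210

210 steps


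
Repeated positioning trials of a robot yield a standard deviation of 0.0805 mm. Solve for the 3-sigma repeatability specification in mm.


repeatability = 3*sigma = 3*0.0805 = 0.2415

0.2415 mm


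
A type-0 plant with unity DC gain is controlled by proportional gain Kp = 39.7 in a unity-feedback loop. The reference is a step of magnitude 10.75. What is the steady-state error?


e_ss = R/(1 + Kp) = 10.75/(1 + 39.7) = 10.75/40.7000 = 0.2641

0.2641


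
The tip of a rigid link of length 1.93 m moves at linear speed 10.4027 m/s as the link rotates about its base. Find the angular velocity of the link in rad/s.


omega = v / L = 10.4027 / 1.93 = 5.3900

5.3900 rad/s


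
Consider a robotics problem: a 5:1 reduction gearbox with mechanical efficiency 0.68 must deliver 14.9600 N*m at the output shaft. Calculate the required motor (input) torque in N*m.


tau_in = tau_out / (N * eta) = 14.9600 / (5 * 0.68) = 4.4000

4.4000 N*m


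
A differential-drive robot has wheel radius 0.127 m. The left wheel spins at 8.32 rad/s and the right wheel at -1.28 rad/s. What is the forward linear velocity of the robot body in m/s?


v = r*(wR + wL)/2 = 0.127*(-1.28 + 8.32)/2 = 0.4470

0.4470 m/s


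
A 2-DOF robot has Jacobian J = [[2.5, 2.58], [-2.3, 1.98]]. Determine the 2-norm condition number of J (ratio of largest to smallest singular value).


JJ^T eigenvalues: trace(JJ^T) = 22.1168, det(JJ^T) = det(J)^2 = 118.46145600
s_max^2 = (22.1168 + sqrt(15.30701824))/2 = 13.01460923
s_min^2 = (22.1168 - sqrt(15.30701824))/2 = 9.10219077
kappa = s_max/s_min = sqrt(13.01460923/9.10219077) = 1.1958

1.1958


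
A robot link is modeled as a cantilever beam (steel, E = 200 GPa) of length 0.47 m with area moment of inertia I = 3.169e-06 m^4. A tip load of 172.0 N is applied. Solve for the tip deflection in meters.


delta = F*L^3/(3*E*I) = 172.0*0.47^3/(3*2.000e+11*3.169e-06)
      = 17.857556/1901400 = 9.3918e-06

9.3918e-06 m


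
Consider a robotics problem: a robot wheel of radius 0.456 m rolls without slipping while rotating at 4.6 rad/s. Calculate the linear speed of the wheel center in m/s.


v = omega * r = 4.6 * 0.456 = 2.0976

2.0976 m/s


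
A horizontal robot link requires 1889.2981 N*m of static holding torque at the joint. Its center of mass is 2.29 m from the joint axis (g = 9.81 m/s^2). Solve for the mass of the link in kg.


m = tau / (g*L) = 1889.2981 / (9.81 * 2.29) = 84.1000

84.1000 kg


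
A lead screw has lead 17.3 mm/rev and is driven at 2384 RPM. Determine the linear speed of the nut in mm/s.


v = lead * (RPM/60) = 17.3*2384/60 = 687.3867

687.3867 mm/s


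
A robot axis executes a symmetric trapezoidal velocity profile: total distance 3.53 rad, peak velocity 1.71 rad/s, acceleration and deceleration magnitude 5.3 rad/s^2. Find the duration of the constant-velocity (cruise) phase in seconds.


t_acc = v/a = 0.322642 s, d_acc = v^2/(2a) = 0.275858 rad each
d_cruise = 3.53 - 2*0.275858 = 2.978284 rad
t_cruise = d_cruise/v = 2.978284/1.71 = 1.7417

1.7417 s


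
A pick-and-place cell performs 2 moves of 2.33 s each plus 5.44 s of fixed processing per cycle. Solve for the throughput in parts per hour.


T_cycle = 2*2.33 + 5.44 = 10.1000 s
rate = 3600/T = 356.4356

356.4356 parts/hour


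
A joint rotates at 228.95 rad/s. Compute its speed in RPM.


RPM = 228.95 * 60/(2*pi) = 2186.3115

2186.3115 RPM


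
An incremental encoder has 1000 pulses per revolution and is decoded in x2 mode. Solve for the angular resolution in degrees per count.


resolution = 360 / (PPR * 2) = 360 / 2000 = 0.1800

0.1800 degrees


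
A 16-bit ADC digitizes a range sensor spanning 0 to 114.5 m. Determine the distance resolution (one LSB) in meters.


res = range / 2^n = 114.5/2^16 = 114.5/65536 = 0.0017

0.0017 m


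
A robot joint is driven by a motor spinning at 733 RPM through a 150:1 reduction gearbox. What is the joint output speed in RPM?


omega_joint = omega_motor / N = 733 / 150 = 4.8867

4.8867 RPM


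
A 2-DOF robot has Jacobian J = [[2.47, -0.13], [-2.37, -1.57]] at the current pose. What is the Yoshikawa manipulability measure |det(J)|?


det(J) = 2.47*-1.57 - (-0.13)*(-2.37) = -4.1860
|det(J)| = 4.1860

4.1860


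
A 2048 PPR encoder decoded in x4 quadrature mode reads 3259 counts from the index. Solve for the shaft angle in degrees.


angle = counts * 360 / (PPR*4) = 3259 * 360 / 8192 = 143.2178

143.2178 degrees


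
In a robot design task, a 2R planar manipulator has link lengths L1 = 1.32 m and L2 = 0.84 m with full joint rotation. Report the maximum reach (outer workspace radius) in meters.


r_max = L1 + L2 = 1.32 + 0.84 = 2.1600

2.1600 m


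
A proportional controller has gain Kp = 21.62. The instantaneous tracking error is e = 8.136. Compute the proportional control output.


u_P = Kp * e = 21.62 * 8.136 = 175.9003

175.9003


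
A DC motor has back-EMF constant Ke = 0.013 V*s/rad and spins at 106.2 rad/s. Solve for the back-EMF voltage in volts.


V_emf = Ke * omega = 0.013*106.2 = 1.3806

1.3806 V


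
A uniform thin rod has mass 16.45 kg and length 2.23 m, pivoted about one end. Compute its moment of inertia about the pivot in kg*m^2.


I = (1/3)*m*L^2 = (1/3)*16.45*2.23^2 = 27.2681

27.2681 kg*m^2


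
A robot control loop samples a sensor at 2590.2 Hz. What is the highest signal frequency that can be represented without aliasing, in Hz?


f_max = f_s/2 = 2590.2/2 = 1295.1000

1295.1000 Hz


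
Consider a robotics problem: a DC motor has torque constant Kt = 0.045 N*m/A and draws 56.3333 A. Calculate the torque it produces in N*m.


tau = Kt * I = 0.045*56.3333 = 2.5350

2.5350 N*m


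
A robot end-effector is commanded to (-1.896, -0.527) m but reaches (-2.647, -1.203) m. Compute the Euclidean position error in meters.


dx = -2.647 - (-1.896) = -0.7510, dy = -1.203 - (-0.527) = -0.6760
err = sqrt(0.564001 + 0.456976) = 1.0104

1.0104 m


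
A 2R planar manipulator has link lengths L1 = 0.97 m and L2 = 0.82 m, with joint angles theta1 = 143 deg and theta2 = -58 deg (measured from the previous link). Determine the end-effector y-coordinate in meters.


y = L1*sin(th1) + L2*sin(th1+th2) = 0.97*sin(143 deg) + 0.82*sin(85 deg) = 1.4006

1.4006 m


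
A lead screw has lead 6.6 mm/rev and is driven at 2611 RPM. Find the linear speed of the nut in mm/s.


v = lead * (RPM/60) = 6.6*2611/60 = 287.2100

287.2100 mm/s


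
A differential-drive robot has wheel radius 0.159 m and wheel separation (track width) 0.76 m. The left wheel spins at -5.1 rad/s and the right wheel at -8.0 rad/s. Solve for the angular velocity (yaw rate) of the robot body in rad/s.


omega = r*(wR - wL)/L = 0.159*(-8.0 - (-5.1))/0.76 = -0.6067

-0.6067 rad/s


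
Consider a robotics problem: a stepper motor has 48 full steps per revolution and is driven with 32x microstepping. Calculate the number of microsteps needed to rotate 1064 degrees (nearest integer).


step_size = 360/(48*32) = 360/1536 = 0.234375 deg
n = 1064/(360/1536) = 1064*1536/360 = 4539.7333 -> 4540

4540 steps


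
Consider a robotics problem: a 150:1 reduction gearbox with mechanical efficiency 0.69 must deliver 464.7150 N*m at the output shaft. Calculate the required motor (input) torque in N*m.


tau_in = tau_out / (N * eta) = 464.7150 / (150 * 0.69) = 4.4900

4.4900 N*m


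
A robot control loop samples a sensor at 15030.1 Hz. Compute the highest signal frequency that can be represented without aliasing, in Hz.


f_max = f_s/2 = 15030.1/2 = 7515.0500

7515.0500 Hz


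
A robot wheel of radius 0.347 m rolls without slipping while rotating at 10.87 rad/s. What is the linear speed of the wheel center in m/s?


v = omega * r = 10.87 * 0.347 = 3.7719

3.7719 m/s


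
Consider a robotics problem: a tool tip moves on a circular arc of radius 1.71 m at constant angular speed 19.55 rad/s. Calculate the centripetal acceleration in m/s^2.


a_c = omega^2 * r = 19.55^2 * 1.71 = 653.5663

653.5663 m/s^2


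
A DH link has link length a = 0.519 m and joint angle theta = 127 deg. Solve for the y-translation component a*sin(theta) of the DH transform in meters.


a*sin(theta) = 0.519*sin(127 deg) = 0.4145

0.4145 m


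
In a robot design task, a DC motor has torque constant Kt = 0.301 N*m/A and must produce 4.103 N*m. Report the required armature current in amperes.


I = tau / Kt = 4.103/0.301 = 13.6312

13.6312 A


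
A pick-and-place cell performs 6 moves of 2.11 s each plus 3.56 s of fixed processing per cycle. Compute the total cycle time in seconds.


T = 6*2.11 + 3.56 = 16.2200

16.2200 s


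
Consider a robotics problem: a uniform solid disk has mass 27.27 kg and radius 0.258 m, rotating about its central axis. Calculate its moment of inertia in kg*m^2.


I = (1/2)*m*R^2 = 0.5*27.27*0.258^2 = 0.9076

0.9076 kg*m^2


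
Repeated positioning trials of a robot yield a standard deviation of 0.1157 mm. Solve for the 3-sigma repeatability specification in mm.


repeatability = 3*sigma = 3*0.1157 = 0.3471

0.3471 mm


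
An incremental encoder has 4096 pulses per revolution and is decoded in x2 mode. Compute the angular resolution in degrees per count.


resolution = 360 / (PPR * 2) = 360 / 8192 = 0.0439

0.0439 degrees


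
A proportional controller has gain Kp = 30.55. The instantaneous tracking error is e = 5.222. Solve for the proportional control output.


u_P = Kp * e = 30.55 * 5.222 = 159.5321

159.5321


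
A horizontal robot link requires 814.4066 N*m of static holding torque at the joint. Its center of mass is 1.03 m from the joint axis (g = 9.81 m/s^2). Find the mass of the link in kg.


m = tau / (g*L) = 814.4066 / (9.81 * 1.03) = 80.6000

80.6000 kg


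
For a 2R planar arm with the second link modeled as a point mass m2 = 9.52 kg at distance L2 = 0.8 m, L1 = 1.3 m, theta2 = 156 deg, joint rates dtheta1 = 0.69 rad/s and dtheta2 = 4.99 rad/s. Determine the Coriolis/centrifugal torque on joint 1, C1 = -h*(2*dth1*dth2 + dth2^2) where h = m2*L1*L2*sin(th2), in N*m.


h = m2*L1*L2*sin(th2) = 9.52*1.3*0.8*sin(156 deg) = 4.027018
C1 = -h*(2*0.69*4.99 + 4.99^2) = -4.027018*31.7863 = -128.0040

-128.0040 N*m


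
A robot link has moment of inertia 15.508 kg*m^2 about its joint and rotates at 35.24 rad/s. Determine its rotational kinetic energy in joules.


KE = (1/2)*I*omega^2 = 0.5*15.508*35.24^2 = 9629.3638

9629.3638 J


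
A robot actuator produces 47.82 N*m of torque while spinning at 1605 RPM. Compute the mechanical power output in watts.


omega = 1605 * 2*pi/60 = 168.075207 rad/s
P = tau * omega = 47.82 * 168.075207 = 8037.3564

8037.3564 W


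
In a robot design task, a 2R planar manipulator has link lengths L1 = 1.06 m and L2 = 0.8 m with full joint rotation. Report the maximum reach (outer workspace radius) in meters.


r_max = L1 + L2 = 1.06 + 0.8 = 1.8600

1.8600 m


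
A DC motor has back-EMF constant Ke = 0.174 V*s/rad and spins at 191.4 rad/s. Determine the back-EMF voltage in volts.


V_emf = Ke * omega = 0.174*191.4 = 33.3036

33.3036 V


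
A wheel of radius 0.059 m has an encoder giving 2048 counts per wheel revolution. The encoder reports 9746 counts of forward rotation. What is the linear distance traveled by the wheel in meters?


revs = 9746/2048 = 4.758789
d = revs * 2*pi*r = 4.758789 * 2*pi*0.059 = 1.7641

1.7641 m


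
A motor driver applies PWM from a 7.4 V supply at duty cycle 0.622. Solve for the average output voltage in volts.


V_avg = V_supply * D = 7.4*0.622 = 4.6028

4.6028 V


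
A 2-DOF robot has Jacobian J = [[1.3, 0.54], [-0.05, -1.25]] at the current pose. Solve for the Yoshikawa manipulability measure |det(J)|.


det(J) = 1.3*-1.25 - (0.54)*(-0.05) = -1.5980
|det(J)| = 1.5980

1.5980


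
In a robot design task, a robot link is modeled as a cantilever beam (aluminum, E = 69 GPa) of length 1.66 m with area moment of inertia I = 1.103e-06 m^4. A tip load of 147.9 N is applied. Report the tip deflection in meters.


delta = F*L^3/(3*E*I) = 147.9*1.66^3/(3*6.900e+10*1.103e-06)
      = 676.5383784/228321 = 0.0030

0.0030 m


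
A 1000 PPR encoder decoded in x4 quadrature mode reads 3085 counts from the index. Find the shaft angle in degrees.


angle = counts * 360 / (PPR*4) = 3085 * 360 / 4000 = 277.6500

277.6500 degrees


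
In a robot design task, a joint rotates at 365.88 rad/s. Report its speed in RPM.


RPM = 365.88 * 60/(2*pi) = 3493.8966

3493.8966 RPM


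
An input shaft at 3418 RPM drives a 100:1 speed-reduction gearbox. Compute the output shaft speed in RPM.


omega_out = omega_in / N = 3418 / 100 = 34.1800

34.1800 RPM


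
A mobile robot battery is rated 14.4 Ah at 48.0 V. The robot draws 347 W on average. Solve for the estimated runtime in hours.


E = 14.4*48.0 = 691.2000 Wh
t = E/P = 691.2000/347 = 1.9919

1.9919 hours


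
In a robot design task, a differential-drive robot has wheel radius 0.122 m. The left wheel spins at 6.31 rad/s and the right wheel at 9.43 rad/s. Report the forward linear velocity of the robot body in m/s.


v = r*(wR + wL)/2 = 0.122*(9.43 + 6.31)/2 = 0.9601

0.9601 m/s


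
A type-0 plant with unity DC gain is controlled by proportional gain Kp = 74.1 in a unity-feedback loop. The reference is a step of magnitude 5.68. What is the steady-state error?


e_ss = R/(1 + Kp) = 5.68/(1 + 74.1) = 5.68/75.1000 = 0.0756

0.0756


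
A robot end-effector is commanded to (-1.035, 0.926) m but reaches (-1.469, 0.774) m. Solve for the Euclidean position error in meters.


dx = -1.469 - (-1.035) = -0.4340, dy = 0.774 - (0.926) = -0.1520
err = sqrt(0.188356 + 0.023104) = 0.4598

0.4598 m


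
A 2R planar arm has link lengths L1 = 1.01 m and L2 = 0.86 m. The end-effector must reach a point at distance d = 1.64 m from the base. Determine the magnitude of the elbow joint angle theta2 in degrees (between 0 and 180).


cos(th2) = (d^2 - L1^2 - L2^2)/(2*L1*L2) = (1.64^2 - 1.01^2 - 0.86^2)/(2*1.01*0.86) = 0.53528667
th2 = acos(0.53528667) = 57.6366 deg

57.6366 degrees


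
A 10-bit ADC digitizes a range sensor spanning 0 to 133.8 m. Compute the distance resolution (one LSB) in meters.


res = range / 2^n = 133.8/2^10 = 133.8/1024 = 0.1307

0.1307 m


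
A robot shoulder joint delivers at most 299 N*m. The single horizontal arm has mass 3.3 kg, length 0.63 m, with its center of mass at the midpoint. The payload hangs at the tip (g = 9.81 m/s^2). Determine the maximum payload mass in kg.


tau_arm = m_arm*g*(L/2) = 3.3*9.81*0.63/2 = 10.1975 N*m
tau_payload = tau_max - tau_arm = 299 - 10.1975 = 288.8025
m_payload = tau_payload / (g*L) = 288.8025 / (9.81*0.63) = 46.7295

46.7295 kg


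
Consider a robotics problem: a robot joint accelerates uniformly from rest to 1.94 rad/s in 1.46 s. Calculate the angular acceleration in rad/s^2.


alpha = delta_omega / t = 1.94 / 1.46 = 1.3288

1.3288 rad/s^2


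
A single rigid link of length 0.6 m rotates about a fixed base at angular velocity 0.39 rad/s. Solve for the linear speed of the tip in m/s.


v = L*omega = 0.6 * 0.39 = 0.2340

0.2340 m/s


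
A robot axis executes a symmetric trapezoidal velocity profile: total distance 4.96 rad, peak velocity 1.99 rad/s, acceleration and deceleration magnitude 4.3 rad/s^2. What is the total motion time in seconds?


t_acc = v/a = 1.99/4.3 = 0.462791 s
d_acc = v^2/(2a) = 0.460477 rad (each ramp)
d_cruise = 4.96 - 2*0.460477 = 4.039046 rad
t_cruise = 4.039046/1.99 = 2.029671 s
t_total = 2*0.462791 + 2.029671 = 2.9553

2.9553 s


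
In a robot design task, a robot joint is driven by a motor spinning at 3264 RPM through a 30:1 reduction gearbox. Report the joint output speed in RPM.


omega_joint = omega_motor / N = 3264 / 30 = 108.8000

108.8000 RPM


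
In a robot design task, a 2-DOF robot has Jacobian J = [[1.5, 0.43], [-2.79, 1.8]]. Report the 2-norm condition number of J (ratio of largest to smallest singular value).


JJ^T eigenvalues: trace(JJ^T) = 13.4590, det(JJ^T) = det(J)^2 = 15.20766009
s_max^2 = (13.4590 + sqrt(120.31404064))/2 = 12.21388786
s_min^2 = (13.4590 - sqrt(120.31404064))/2 = 1.24511214
kappa = s_max/s_min = sqrt(12.21388786/1.24511214) = 3.1320

3.1320


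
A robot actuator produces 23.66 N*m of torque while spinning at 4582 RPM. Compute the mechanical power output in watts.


omega = 4582 * 2*pi/60 = 479.825918 rad/s
P = tau * omega = 23.66 * 479.825918 = 11352.6812

11352.6812 W


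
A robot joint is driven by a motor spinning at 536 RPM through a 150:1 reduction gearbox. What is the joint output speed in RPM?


omega_joint = omega_motor / N = 536 / 150 = 3.5733

3.5733 RPM


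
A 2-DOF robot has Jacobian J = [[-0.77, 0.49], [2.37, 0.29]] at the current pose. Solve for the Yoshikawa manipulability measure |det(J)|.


det(J) = -0.77*0.29 - (0.49)*(2.37) = -1.3846
|det(J)| = 1.3846

1.3846


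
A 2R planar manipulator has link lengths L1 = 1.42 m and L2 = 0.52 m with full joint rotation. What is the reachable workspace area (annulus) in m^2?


r_max = L1 + L2 = 1.9400, r_min = |L1 - L2| = 0.9000
A = pi*(r_max^2 - r_min^2) = pi*(3.7636 - 0.8100) = 9.2790

9.2790 m^2


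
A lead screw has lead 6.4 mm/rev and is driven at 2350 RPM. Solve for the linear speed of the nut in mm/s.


v = lead * (RPM/60) = 6.4*2350/60 = 250.6667

250.6667 mm/s


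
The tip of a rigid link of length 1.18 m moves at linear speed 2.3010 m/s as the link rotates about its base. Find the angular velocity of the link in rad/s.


omega = v / L = 2.3010 / 1.18 = 1.9500

1.9500 rad/s


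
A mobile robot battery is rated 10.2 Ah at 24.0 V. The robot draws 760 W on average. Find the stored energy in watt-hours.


E = capacity * V = 10.2*24.0 = 244.8000

244.8000 Wh


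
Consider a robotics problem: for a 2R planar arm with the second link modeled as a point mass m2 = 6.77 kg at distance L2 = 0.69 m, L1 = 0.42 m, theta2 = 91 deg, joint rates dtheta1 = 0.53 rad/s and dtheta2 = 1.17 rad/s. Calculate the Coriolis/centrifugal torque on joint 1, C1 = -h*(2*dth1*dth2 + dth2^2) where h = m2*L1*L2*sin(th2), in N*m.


h = m2*L1*L2*sin(th2) = 6.77*0.42*0.69*sin(91 deg) = 1.961647
C1 = -h*(2*0.53*1.17 + 1.17^2) = -1.961647*2.6091 = -5.1181

-5.1181 N*m


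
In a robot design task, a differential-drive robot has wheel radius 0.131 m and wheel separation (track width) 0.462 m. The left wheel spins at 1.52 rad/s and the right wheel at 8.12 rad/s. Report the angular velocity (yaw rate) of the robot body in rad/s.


omega = r*(wR - wL)/L = 0.131*(8.12 - (1.52))/0.462 = 1.8714

1.8714 rad/s


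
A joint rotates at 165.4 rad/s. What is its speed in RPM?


RPM = 165.4 * 60/(2*pi) = 1579.4537

1579.4537 RPM


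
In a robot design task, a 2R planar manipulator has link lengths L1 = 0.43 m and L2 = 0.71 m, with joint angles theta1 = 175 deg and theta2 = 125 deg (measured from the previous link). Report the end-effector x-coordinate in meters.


x = L1*cos(th1) + L2*cos(th1+th2) = 0.43*cos(175 deg) + 0.71*cos(300 deg) = -0.0734

-0.0734 m


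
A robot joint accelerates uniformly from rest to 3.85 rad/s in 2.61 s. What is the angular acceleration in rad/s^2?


alpha = delta_omega / t = 3.85 / 2.61 = 1.4751

1.4751 rad/s^2


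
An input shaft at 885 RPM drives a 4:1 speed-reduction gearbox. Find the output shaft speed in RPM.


omega_out = omega_in / N = 885 / 4 = 221.2500

221.2500 RPM


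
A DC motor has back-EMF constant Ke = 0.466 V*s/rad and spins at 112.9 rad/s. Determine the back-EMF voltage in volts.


V_emf = Ke * omega = 0.466*112.9 = 52.6114

52.6114 V


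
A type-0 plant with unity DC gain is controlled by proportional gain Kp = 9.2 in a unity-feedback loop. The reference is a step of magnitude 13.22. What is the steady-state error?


e_ss = R/(1 + Kp) = 13.22/(1 + 9.2) = 13.22/10.2000 = 1.2961

1.2961


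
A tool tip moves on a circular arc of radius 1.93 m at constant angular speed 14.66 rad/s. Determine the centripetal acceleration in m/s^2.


a_c = omega^2 * r = 14.66^2 * 1.93 = 414.7871

414.7871 m/s^2


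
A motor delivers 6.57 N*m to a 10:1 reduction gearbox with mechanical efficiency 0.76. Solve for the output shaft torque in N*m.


tau_out = tau_in * N * eta = 6.57 * 10 * 0.76 = 49.9320

49.9320 N*m


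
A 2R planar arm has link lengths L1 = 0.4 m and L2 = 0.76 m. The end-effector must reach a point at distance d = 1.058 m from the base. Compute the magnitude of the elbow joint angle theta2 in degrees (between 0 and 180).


cos(th2) = (d^2 - L1^2 - L2^2)/(2*L1*L2) = (1.058^2 - 0.4^2 - 0.76^2)/(2*0.4*0.76) = 0.62790132
th2 = acos(0.62790132) = 51.1045 deg

51.1045 degrees


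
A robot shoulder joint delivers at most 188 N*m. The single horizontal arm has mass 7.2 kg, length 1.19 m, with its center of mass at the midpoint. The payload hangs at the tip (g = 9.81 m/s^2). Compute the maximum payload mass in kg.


tau_arm = m_arm*g*(L/2) = 7.2*9.81*1.19/2 = 42.0260 N*m
tau_payload = tau_max - tau_arm = 188 - 42.0260 = 145.9740
m_payload = tau_payload / (g*L) = 145.9740 / (9.81*1.19) = 12.5043

12.5043 kg


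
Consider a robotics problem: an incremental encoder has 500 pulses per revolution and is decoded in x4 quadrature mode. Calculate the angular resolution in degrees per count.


resolution = 360 / (PPR * 4) = 360 / 2000 = 0.1800

0.1800 degrees


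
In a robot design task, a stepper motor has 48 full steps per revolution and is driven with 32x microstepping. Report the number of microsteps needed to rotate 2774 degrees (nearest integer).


step_size = 360/(48*32) = 360/1536 = 0.234375 deg
n = 2774/(360/1536) = 2774*1536/360 = 11835.7333 -> 11836

11836 steps


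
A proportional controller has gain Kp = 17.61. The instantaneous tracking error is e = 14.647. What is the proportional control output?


u_P = Kp * e = 17.61 * 14.647 = 257.9337

257.9337


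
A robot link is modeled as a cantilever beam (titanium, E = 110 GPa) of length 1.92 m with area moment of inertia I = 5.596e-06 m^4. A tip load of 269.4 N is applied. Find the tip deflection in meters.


delta = F*L^3/(3*E*I) = 269.4*1.92^3/(3*1.100e+11*5.596e-06)
      = 1906.7830272/1846680 = 0.0010

0.0010 m


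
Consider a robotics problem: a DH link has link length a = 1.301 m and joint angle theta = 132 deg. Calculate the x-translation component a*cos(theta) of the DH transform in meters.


a*cos(theta) = 1.301*cos(132 deg) = -0.8705

-0.8705 m


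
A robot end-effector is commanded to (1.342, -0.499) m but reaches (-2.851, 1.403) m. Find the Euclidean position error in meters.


dx = -2.851 - (1.342) = -4.1930, dy = 1.403 - (-0.499) = 1.9020
err = sqrt(17.581249 + 3.617604) = 4.6042

4.6042 m


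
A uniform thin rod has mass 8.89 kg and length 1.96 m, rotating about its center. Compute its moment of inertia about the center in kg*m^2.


I = (1/12)*m*L^2 = (1/12)*8.89*1.96^2 = 2.8460

2.8460 kg*m^2


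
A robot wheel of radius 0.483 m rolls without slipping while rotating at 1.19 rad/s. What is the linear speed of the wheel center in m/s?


v = omega * r = 1.19 * 0.483 = 0.5748

0.5748 m/s


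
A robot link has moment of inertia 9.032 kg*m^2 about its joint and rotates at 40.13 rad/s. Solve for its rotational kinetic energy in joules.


KE = (1/2)*I*omega^2 = 0.5*9.032*40.13^2 = 7272.6427

7272.6427 J


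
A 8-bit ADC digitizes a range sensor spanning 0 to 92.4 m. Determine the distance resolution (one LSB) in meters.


res = range / 2^n = 92.4/2^8 = 92.4/256 = 0.3609

0.3609 m


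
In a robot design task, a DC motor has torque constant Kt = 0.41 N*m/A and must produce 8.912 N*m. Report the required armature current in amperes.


I = tau / Kt = 8.912/0.41 = 21.7366

21.7366 A


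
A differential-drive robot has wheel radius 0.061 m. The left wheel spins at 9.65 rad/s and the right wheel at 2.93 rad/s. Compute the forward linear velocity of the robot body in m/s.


v = r*(wR + wL)/2 = 0.061*(2.93 + 9.65)/2 = 0.3837

0.3837 m/s


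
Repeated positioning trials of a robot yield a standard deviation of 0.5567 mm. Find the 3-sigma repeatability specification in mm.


repeatability = 3*sigma = 3*0.5567 = 1.6701

1.6701 mm


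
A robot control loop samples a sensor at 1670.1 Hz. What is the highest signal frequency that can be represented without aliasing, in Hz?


f_max = f_s/2 = 1670.1/2 = 835.0500

835.0500 Hz
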